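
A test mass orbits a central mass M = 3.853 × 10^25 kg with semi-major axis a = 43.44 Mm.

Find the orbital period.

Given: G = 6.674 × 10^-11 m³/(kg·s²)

Convert to SI: a = 43.44 Mm = 4.344e+07 m.
GM = G · M = 6.674e-11 · 3.853e+25 = 2.57149e+15 m³/s².
Kepler's third law: T = 2π √(a³ / GM).
Substituting a = 4.344e+07 m and GM = 2.57149e+15 m³/s²:
T = 2π √((4.344e+07)³ / 2.57149e+15) s
T ≈ 3.547e+04 s = 9.854 hours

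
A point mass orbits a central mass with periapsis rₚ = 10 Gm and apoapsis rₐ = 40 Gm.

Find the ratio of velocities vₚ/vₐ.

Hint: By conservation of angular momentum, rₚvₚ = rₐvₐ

Convert to SI: rₚ = 10 Gm = 1e+10 m; rₐ = 40 Gm = 4e+10 m.
Conservation of angular momentum gives rₚvₚ = rₐvₐ, so vₚ/vₐ = rₐ/rₚ.
vₚ/vₐ = 4e+10 / 1e+10 ≈ 4.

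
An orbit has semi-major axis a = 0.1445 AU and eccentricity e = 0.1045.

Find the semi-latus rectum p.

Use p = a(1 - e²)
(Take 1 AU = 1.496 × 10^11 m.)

Convert to SI: a = 0.1445 AU = 2.16172e+10 m.
p = a (1 − e²).
p = 2.16172e+10 · (1 − (0.1045)²) = 2.16172e+10 · 0.98908 ≈ 2.138e+10 m = 0.1429 AU.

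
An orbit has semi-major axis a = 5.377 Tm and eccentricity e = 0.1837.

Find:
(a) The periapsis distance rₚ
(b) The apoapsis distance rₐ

Convert to SI: a = 5.377 Tm = 5.377e+12 m.
(a) rₚ = a(1 − e) = 5.377e+12 · (1 − 0.1837) = 5.377e+12 · 0.8163 ≈ 4.389e+12 m = 4.389 Tm.
(b) rₐ = a(1 + e) = 5.377e+12 · (1 + 0.1837) = 5.377e+12 · 1.1837 ≈ 6.365e+12 m = 6.365 Tm.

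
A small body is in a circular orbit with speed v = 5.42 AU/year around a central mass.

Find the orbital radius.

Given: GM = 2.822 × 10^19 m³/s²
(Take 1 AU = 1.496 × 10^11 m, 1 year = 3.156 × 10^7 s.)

Convert to SI: v = 5.42 AU/year = 25691.8 m/s.
For a circular orbit, v² = GM / r, so r = GM / v².
r = 2.822e+19 / (25691.8)² m ≈ 4.275e+10 m = 0.2858 AU.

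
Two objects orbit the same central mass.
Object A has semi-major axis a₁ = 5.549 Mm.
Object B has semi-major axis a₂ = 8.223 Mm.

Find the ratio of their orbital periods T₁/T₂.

Convert to SI: a₁ = 5.549 Mm = 5.549e+06 m; a₂ = 8.223 Mm = 8.223e+06 m.
From Kepler's third law, (T₁/T₂)² = (a₁/a₂)³, so T₁/T₂ = (a₁/a₂)^(3/2).
a₁/a₂ = 5.549e+06 / 8.223e+06 = 0.674815.
T₁/T₂ = (0.674815)^(3/2) ≈ 0.5543.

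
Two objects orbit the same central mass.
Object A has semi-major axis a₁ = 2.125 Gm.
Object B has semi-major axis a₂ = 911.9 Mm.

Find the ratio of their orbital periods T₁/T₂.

Convert to SI: a₁ = 2.125 Gm = 2.125e+09 m; a₂ = 911.9 Mm = 9.119e+08 m.
From Kepler's third law, (T₁/T₂)² = (a₁/a₂)³, so T₁/T₂ = (a₁/a₂)^(3/2).
a₁/a₂ = 2.125e+09 / 9.119e+08 = 2.3303.
T₁/T₂ = (2.3303)^(3/2) ≈ 3.557.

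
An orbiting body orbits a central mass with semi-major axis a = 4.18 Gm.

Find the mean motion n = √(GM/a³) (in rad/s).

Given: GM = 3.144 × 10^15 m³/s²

Convert to SI: a = 4.18 Gm = 4.18e+09 m.
n = √(GM / a³).
n = √(3.144e+15 / (4.18e+09)³) rad/s ≈ 2.075e-07 rad/s.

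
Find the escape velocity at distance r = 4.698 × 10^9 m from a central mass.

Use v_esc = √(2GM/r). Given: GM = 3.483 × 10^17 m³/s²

Escape velocity comes from setting total energy to zero: ½v² − GM/r = 0 ⇒ v_esc = √(2GM / r).
v_esc = √(2 · 3.483e+17 / 4.698e+09) m/s ≈ 1.218e+04 m/s = 12.18 km/s.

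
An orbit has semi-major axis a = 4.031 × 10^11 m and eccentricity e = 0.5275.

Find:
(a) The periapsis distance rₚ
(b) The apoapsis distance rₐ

(a) rₚ = a(1 − e) = 4.031e+11 · (1 − 0.5275) = 4.031e+11 · 0.4725 ≈ 1.905e+11 m = 1.905 × 10^11 m.
(b) rₐ = a(1 + e) = 4.031e+11 · (1 + 0.5275) = 4.031e+11 · 1.5275 ≈ 6.157e+11 m = 6.157 × 10^11 m.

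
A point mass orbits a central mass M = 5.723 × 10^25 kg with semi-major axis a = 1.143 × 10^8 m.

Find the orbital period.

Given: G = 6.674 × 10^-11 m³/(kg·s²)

GM = G · M = 6.674e-11 · 5.723e+25 = 3.81953e+15 m³/s².
Kepler's third law: T = 2π √(a³ / GM).
Substituting a = 1.143e+08 m and GM = 3.81953e+15 m³/s²:
T = 2π √((1.143e+08)³ / 3.81953e+15) s
T ≈ 1.242e+05 s = 1.438 days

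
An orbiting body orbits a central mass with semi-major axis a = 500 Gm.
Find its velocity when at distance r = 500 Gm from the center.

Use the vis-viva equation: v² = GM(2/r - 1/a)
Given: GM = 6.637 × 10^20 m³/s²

Convert to SI: a = 500 Gm = 5e+11 m; r = 500 Gm = 5e+11 m.
Vis-viva: v = √(GM · (2/r − 1/a)).
2/r − 1/a = 2/5e+11 − 1/5e+11 = 2e-12 m⁻¹.
v = √(6.637e+20 · 2e-12) m/s ≈ 3.643e+04 m/s = 36.43 km/s.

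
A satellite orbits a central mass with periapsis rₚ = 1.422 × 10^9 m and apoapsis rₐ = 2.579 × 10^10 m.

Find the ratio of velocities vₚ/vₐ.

Conservation of angular momentum gives rₚvₚ = rₐvₐ, so vₚ/vₐ = rₐ/rₚ.
vₚ/vₐ = 2.579e+10 / 1.422e+09 ≈ 18.14.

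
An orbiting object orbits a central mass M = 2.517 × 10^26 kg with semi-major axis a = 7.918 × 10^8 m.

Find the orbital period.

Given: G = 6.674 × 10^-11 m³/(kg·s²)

GM = G · M = 6.674e-11 · 2.517e+26 = 1.67985e+16 m³/s².
Kepler's third law: T = 2π √(a³ / GM).
Substituting a = 7.918e+08 m and GM = 1.67985e+16 m³/s²:
T = 2π √((7.918e+08)³ / 1.67985e+16) s
T ≈ 1.08e+06 s = 12.5 days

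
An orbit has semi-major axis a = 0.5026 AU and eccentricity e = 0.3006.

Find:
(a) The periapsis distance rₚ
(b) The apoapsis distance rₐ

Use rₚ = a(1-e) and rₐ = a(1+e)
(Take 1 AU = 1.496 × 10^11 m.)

Convert to SI: a = 0.5026 AU = 7.5189e+10 m.
(a) rₚ = a(1 − e) = 7.5189e+10 · (1 − 0.3006) = 7.5189e+10 · 0.6994 ≈ 5.259e+10 m = 0.3515 AU.
(b) rₐ = a(1 + e) = 7.5189e+10 · (1 + 0.3006) = 7.5189e+10 · 1.3006 ≈ 9.779e+10 m = 0.6537 AU.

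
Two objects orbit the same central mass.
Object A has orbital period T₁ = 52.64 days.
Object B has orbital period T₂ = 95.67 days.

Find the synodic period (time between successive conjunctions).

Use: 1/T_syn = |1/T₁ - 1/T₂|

Convert to SI: T₁ = 52.64 days = 4.5481e+06 s; T₂ = 95.67 days = 8.26589e+06 s.
T_syn = |T₁ · T₂ / (T₁ − T₂)|.
T_syn = |4.5481e+06 · 8.26589e+06 / (4.5481e+06 − 8.26589e+06)| s ≈ 1.011e+07 s = 117 days.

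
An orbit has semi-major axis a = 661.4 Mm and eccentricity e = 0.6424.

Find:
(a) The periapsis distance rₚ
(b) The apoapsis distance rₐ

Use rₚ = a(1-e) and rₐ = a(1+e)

Convert to SI: a = 661.4 Mm = 6.614e+08 m.
(a) rₚ = a(1 − e) = 6.614e+08 · (1 − 0.6424) = 6.614e+08 · 0.3576 ≈ 2.365e+08 m = 236.5 Mm.
(b) rₐ = a(1 + e) = 6.614e+08 · (1 + 0.6424) = 6.614e+08 · 1.6424 ≈ 1.086e+09 m = 1.086 Gm.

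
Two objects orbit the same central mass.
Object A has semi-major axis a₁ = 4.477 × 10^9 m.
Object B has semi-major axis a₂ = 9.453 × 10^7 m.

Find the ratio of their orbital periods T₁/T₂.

From Kepler's third law, (T₁/T₂)² = (a₁/a₂)³, so T₁/T₂ = (a₁/a₂)^(3/2).
a₁/a₂ = 4.477e+09 / 9.453e+07 = 47.3606.
T₁/T₂ = (47.3606)^(3/2) ≈ 325.9.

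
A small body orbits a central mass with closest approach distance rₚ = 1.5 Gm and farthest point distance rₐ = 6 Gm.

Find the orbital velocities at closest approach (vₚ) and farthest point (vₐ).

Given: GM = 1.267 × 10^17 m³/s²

Convert to SI: rₚ = 1.5 Gm = 1.5e+09 m; rₐ = 6 Gm = 6e+09 m.
Use the vis-viva equation v² = GM(2/r − 1/a) with a = (rₚ + rₐ)/2 = (1.5e+09 + 6e+09)/2 = 3.75e+09 m.
vₚ = √(GM · (2/rₚ − 1/a)) = √(1.267e+17 · (2/1.5e+09 − 1/3.75e+09)) m/s ≈ 1.163e+04 m/s = 11.63 km/s.
vₐ = √(GM · (2/rₐ − 1/a)) = √(1.267e+17 · (2/6e+09 − 1/3.75e+09)) m/s ≈ 2906 m/s = 2.906 km/s.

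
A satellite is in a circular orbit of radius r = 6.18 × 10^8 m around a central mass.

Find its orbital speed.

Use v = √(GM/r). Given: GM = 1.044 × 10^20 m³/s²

For a circular orbit, gravity supplies the centripetal force, so v = √(GM / r).
v = √(1.044e+20 / 6.18e+08) m/s ≈ 4.11e+05 m/s = 411 km/s.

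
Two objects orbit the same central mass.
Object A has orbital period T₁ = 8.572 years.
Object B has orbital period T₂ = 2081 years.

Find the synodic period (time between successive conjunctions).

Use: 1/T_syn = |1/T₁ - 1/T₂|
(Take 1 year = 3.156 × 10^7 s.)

Convert to SI: T₁ = 8.572 years = 2.70532e+08 s; T₂ = 2081 years = 6.56764e+10 s.
T_syn = |T₁ · T₂ / (T₁ − T₂)|.
T_syn = |2.70532e+08 · 6.56764e+10 / (2.70532e+08 − 6.56764e+10)| s ≈ 2.717e+08 s = 8.607 years.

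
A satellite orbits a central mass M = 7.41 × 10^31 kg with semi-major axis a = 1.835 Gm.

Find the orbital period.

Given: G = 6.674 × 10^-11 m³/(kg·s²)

Convert to SI: a = 1.835 Gm = 1.835e+09 m.
GM = G · M = 6.674e-11 · 7.41e+31 = 4.94543e+21 m³/s².
Kepler's third law: T = 2π √(a³ / GM).
Substituting a = 1.835e+09 m and GM = 4.94543e+21 m³/s²:
T = 2π √((1.835e+09)³ / 4.94543e+21) s
T ≈ 7023 s = 1.951 hours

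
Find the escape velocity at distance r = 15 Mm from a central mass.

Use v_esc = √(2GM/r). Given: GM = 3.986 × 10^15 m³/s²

Convert to SI: r = 15 Mm = 1.5e+07 m.
Escape velocity comes from setting total energy to zero: ½v² − GM/r = 0 ⇒ v_esc = √(2GM / r).
v_esc = √(2 · 3.986e+15 / 1.5e+07) m/s ≈ 2.305e+04 m/s = 23.05 km/s.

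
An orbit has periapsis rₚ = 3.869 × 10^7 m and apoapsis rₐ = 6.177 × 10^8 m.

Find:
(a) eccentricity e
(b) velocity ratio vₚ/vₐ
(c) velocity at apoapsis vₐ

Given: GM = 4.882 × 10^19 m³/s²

(a) e = (rₐ − rₚ)/(rₐ + rₚ) = (6.177e+08 − 3.869e+07)/(6.177e+08 + 3.869e+07) ≈ 0.8821
(b) Conservation of angular momentum (rₚvₚ = rₐvₐ) gives vₚ/vₐ = rₐ/rₚ = 6.177e+08/3.869e+07 ≈ 15.97
(c) With a = (rₚ + rₐ)/2 = 3.28195e+08 m, vₐ = √(GM (2/rₐ − 1/a)) = √(4.882e+19 · (2/6.177e+08 − 1/3.28195e+08)) m/s ≈ 9.653e+04 m/s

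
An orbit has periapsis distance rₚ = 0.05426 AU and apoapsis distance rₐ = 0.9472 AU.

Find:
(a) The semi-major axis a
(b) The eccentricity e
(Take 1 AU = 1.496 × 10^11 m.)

Convert to SI: rₚ = 0.05426 AU = 8.1173e+09 m; rₐ = 0.9472 AU = 1.41701e+11 m.
(a) a = (rₚ + rₐ) / 2 = (8.1173e+09 + 1.41701e+11) / 2 ≈ 7.491e+10 m = 0.5007 AU.
(b) e = (rₐ − rₚ) / (rₐ + rₚ) = (1.41701e+11 − 8.1173e+09) / (1.41701e+11 + 8.1173e+09) ≈ 0.8916.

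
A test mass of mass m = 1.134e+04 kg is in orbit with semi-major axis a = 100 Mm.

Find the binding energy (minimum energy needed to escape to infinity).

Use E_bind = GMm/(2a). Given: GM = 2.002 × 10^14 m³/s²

Convert to SI: a = 100 Mm = 1e+08 m.
Total orbital energy is E = −GMm/(2a); binding energy is E_bind = −E = GMm/(2a).
E_bind = 2.002e+14 · 1.134e+04 / (2 · 1e+08) J ≈ 1.135e+10 J = 11.35 GJ.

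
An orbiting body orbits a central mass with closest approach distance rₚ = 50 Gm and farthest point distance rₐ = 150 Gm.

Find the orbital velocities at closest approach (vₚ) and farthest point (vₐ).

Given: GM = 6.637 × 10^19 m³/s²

Convert to SI: rₚ = 50 Gm = 5e+10 m; rₐ = 150 Gm = 1.5e+11 m.
Use the vis-viva equation v² = GM(2/r − 1/a) with a = (rₚ + rₐ)/2 = (5e+10 + 1.5e+11)/2 = 1e+11 m.
vₚ = √(GM · (2/rₚ − 1/a)) = √(6.637e+19 · (2/5e+10 − 1/1e+11)) m/s ≈ 4.462e+04 m/s = 44.62 km/s.
vₐ = √(GM · (2/rₐ − 1/a)) = √(6.637e+19 · (2/1.5e+11 − 1/1e+11)) m/s ≈ 1.487e+04 m/s = 14.87 km/s.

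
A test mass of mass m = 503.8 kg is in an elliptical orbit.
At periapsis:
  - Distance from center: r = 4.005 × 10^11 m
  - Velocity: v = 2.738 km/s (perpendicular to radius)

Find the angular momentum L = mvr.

Convert to SI: v = 2.738 km/s = 2738 m/s.
Since v is perpendicular to r, L = m · v · r.
L = 503.8 · 2738 · 4.005e+11 kg·m²/s ≈ 5.525e+17 kg·m²/s.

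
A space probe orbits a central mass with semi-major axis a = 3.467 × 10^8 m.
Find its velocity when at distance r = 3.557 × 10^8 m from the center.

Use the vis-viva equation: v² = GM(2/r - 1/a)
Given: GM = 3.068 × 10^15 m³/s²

Vis-viva: v = √(GM · (2/r − 1/a)).
2/r − 1/a = 2/3.557e+08 − 1/3.467e+08 = 2.73838e-09 m⁻¹.
v = √(3.068e+15 · 2.73838e-09) m/s ≈ 2899 m/s = 2.899 km/s.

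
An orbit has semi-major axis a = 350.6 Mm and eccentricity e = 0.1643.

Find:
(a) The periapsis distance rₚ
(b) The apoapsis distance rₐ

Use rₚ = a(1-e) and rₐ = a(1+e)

Convert to SI: a = 350.6 Mm = 3.506e+08 m.
(a) rₚ = a(1 − e) = 3.506e+08 · (1 − 0.1643) = 3.506e+08 · 0.8357 ≈ 2.93e+08 m = 293 Mm.
(b) rₐ = a(1 + e) = 3.506e+08 · (1 + 0.1643) = 3.506e+08 · 1.1643 ≈ 4.082e+08 m = 408.2 Mm.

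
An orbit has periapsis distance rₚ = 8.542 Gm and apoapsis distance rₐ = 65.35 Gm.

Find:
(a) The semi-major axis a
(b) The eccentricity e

Convert to SI: rₚ = 8.542 Gm = 8.542e+09 m; rₐ = 65.35 Gm = 6.535e+10 m.
(a) a = (rₚ + rₐ) / 2 = (8.542e+09 + 6.535e+10) / 2 ≈ 3.695e+10 m = 36.95 Gm.
(b) e = (rₐ − rₚ) / (rₐ + rₚ) = (6.535e+10 − 8.542e+09) / (6.535e+10 + 8.542e+09) ≈ 0.7688.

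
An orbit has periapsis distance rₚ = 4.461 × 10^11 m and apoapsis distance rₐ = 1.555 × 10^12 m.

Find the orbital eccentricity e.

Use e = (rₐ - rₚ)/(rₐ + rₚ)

e = (rₐ − rₚ) / (rₐ + rₚ).
e = (1.555e+12 − 4.461e+11) / (1.555e+12 + 4.461e+11) = 1.1089e+12 / 2.0011e+12 ≈ 0.5541.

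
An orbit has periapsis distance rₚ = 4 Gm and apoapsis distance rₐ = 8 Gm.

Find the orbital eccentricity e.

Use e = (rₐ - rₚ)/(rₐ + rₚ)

Convert to SI: rₚ = 4 Gm = 4e+09 m; rₐ = 8 Gm = 8e+09 m.
e = (rₐ − rₚ) / (rₐ + rₚ).
e = (8e+09 − 4e+09) / (8e+09 + 4e+09) = 4e+09 / 1.2e+10 ≈ 0.3333.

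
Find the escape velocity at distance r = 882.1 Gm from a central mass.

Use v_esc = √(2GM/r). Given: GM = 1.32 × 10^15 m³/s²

Convert to SI: r = 882.1 Gm = 8.821e+11 m.
Escape velocity comes from setting total energy to zero: ½v² − GM/r = 0 ⇒ v_esc = √(2GM / r).
v_esc = √(2 · 1.32e+15 / 8.821e+11) m/s ≈ 54.71 m/s = 54.71 m/s.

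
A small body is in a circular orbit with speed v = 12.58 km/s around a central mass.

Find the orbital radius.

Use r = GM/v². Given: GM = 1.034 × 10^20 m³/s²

Convert to SI: v = 12.58 km/s = 12580 m/s.
For a circular orbit, v² = GM / r, so r = GM / v².
r = 1.034e+20 / (12580)² m ≈ 6.534e+11 m = 653.4 Gm.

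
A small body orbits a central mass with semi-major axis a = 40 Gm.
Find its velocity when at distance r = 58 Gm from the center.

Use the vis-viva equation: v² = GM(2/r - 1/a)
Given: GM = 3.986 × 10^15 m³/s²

Convert to SI: a = 40 Gm = 4e+10 m; r = 58 Gm = 5.8e+10 m.
Vis-viva: v = √(GM · (2/r − 1/a)).
2/r − 1/a = 2/5.8e+10 − 1/4e+10 = 9.48276e-12 m⁻¹.
v = √(3.986e+15 · 9.48276e-12) m/s ≈ 194.4 m/s = 194.4 m/s.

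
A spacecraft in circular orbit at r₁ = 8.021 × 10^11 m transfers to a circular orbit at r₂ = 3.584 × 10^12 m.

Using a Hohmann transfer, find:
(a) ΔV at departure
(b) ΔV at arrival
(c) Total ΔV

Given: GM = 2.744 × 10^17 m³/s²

Transfer semi-major axis: a_t = (r₁ + r₂)/2 = (8.021e+11 + 3.584e+12)/2 = 2.19305e+12 m.
Circular speeds: v₁ = √(GM/r₁) = 584.895 m/s, v₂ = √(GM/r₂) = 276.699 m/s.
Transfer speeds (vis-viva v² = GM(2/r − 1/a_t)): v₁ᵗ = 747.717 m/s, v₂ᵗ = 167.339 m/s.
(a) ΔV₁ = |v₁ᵗ − v₁| ≈ 162.8 m/s = 162.8 m/s.
(b) ΔV₂ = |v₂ − v₂ᵗ| ≈ 109.4 m/s = 109.4 m/s.
(c) ΔV_total = ΔV₁ + ΔV₂ ≈ 272.2 m/s = 272.2 m/s.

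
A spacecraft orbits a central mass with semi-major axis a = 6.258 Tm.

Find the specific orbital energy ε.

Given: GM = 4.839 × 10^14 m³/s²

Convert to SI: a = 6.258 Tm = 6.258e+12 m.
ε = −GM / (2a).
ε = −4.839e+14 / (2 · 6.258e+12) J/kg ≈ -38.66 J/kg = -38.66 J/kg.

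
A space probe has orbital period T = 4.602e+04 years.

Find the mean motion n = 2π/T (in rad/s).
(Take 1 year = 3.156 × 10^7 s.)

Convert to SI: T = 4.602e+04 years = 1.45239e+12 s.
n = 2π / T.
n = 2π / 1.45239e+12 s ≈ 4.326e-12 rad/s.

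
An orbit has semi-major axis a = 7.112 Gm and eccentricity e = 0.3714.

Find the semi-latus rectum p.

Convert to SI: a = 7.112 Gm = 7.112e+09 m.
p = a (1 − e²).
p = 7.112e+09 · (1 − (0.3714)²) = 7.112e+09 · 0.862062 ≈ 6.131e+09 m = 6.131 Gm.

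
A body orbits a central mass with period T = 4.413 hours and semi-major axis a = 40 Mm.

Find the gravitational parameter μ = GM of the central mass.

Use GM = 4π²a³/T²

Convert to SI: T = 4.413 hours = 15886.8 s; a = 40 Mm = 4e+07 m.
GM = 4π² · a³ / T².
GM = 4π² · (4e+07)³ / (15886.8)² m³/s² ≈ 1.001e+16 m³/s² = 1.001 × 10^16 m³/s².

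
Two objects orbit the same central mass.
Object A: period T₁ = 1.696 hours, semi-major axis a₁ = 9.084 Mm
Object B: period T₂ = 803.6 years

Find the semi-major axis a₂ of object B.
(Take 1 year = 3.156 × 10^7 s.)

Convert to SI: T₁ = 1.696 hours = 6105.6 s; a₁ = 9.084 Mm = 9.084e+06 m; T₂ = 803.6 years = 2.53616e+10 s.
Kepler's third law: (T₁/T₂)² = (a₁/a₂)³ ⇒ a₂ = a₁ · (T₂/T₁)^(2/3).
T₂/T₁ = 2.53616e+10 / 6105.6 = 4.15383e+06.
a₂ = 9.084e+06 · (4.15383e+06)^(2/3) m ≈ 2.347e+11 m = 234.7 Gm.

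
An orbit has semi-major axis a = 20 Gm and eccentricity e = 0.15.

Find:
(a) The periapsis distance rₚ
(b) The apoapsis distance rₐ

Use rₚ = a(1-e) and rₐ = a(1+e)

Convert to SI: a = 20 Gm = 2e+10 m.
(a) rₚ = a(1 − e) = 2e+10 · (1 − 0.15) = 2e+10 · 0.85 ≈ 1.7e+10 m = 17 Gm.
(b) rₐ = a(1 + e) = 2e+10 · (1 + 0.15) = 2e+10 · 1.15 ≈ 2.3e+10 m = 23 Gm.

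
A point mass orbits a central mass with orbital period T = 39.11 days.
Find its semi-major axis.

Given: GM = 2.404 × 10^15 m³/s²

Convert to SI: T = 39.11 days = 3.3791e+06 s.
Invert Kepler's third law: a = (GM · T² / (4π²))^(1/3).
Substituting T = 3.3791e+06 s and GM = 2.404e+15 m³/s²:
a = (2.404e+15 · (3.3791e+06)² / (4π²))^(1/3) m
a ≈ 8.859e+08 m = 8.859 × 10^8 m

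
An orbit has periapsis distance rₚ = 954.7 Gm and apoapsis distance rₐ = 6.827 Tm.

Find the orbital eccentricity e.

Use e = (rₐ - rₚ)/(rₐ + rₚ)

Convert to SI: rₚ = 954.7 Gm = 9.547e+11 m; rₐ = 6.827 Tm = 6.827e+12 m.
e = (rₐ − rₚ) / (rₐ + rₚ).
e = (6.827e+12 − 9.547e+11) / (6.827e+12 + 9.547e+11) = 5.8723e+12 / 7.7817e+12 ≈ 0.7546.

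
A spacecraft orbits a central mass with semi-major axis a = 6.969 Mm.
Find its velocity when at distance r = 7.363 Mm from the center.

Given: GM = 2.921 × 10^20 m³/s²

Convert to SI: a = 6.969 Mm = 6.969e+06 m; r = 7.363 Mm = 7.363e+06 m.
Vis-viva: v = √(GM · (2/r − 1/a)).
2/r − 1/a = 2/7.363e+06 − 1/6.969e+06 = 1.28136e-07 m⁻¹.
v = √(2.921e+20 · 1.28136e-07) m/s ≈ 6.118e+06 m/s = 6118 km/s.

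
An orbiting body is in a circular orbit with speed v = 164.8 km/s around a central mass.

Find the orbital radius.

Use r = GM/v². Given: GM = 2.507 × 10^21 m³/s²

Convert to SI: v = 164.8 km/s = 164800 m/s.
For a circular orbit, v² = GM / r, so r = GM / v².
r = 2.507e+21 / (164800)² m ≈ 9.231e+10 m = 92.31 Gm.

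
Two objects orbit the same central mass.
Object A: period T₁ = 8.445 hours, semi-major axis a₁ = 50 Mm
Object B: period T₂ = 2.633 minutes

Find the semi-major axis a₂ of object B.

Convert to SI: T₁ = 8.445 hours = 30402 s; a₁ = 50 Mm = 5e+07 m; T₂ = 2.633 minutes = 157.98 s.
Kepler's third law: (T₁/T₂)² = (a₁/a₂)³ ⇒ a₂ = a₁ · (T₂/T₁)^(2/3).
T₂/T₁ = 157.98 / 30402 = 0.00519637.
a₂ = 5e+07 · (0.00519637)^(2/3) m ≈ 1.5e+06 m = 1.5 Mm.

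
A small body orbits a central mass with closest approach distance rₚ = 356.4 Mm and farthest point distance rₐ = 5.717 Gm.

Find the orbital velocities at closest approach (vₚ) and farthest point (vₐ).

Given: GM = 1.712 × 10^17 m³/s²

Convert to SI: rₚ = 356.4 Mm = 3.564e+08 m; rₐ = 5.717 Gm = 5.717e+09 m.
Use the vis-viva equation v² = GM(2/r − 1/a) with a = (rₚ + rₐ)/2 = (3.564e+08 + 5.717e+09)/2 = 3.0367e+09 m.
vₚ = √(GM · (2/rₚ − 1/a)) = √(1.712e+17 · (2/3.564e+08 − 1/3.0367e+09)) m/s ≈ 3.007e+04 m/s = 30.07 km/s.
vₐ = √(GM · (2/rₐ − 1/a)) = √(1.712e+17 · (2/5.717e+09 − 1/3.0367e+09)) m/s ≈ 1875 m/s = 1.875 km/s.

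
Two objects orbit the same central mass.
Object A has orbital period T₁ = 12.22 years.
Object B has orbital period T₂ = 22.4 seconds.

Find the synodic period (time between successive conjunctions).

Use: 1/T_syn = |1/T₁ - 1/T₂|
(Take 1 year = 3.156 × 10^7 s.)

Convert to SI: T₁ = 12.22 years = 3.85663e+08 s.
T_syn = |T₁ · T₂ / (T₁ − T₂)|.
T_syn = |3.85663e+08 · 22.4 / (3.85663e+08 − 22.4)| s ≈ 22.4 s = 22.4 seconds.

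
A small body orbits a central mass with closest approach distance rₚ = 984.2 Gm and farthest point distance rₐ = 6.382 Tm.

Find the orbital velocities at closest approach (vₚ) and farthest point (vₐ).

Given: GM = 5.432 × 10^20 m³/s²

Convert to SI: rₚ = 984.2 Gm = 9.842e+11 m; rₐ = 6.382 Tm = 6.382e+12 m.
Use the vis-viva equation v² = GM(2/r − 1/a) with a = (rₚ + rₐ)/2 = (9.842e+11 + 6.382e+12)/2 = 3.6831e+12 m.
vₚ = √(GM · (2/rₚ − 1/a)) = √(5.432e+20 · (2/9.842e+11 − 1/3.6831e+12)) m/s ≈ 3.093e+04 m/s = 30.93 km/s.
vₐ = √(GM · (2/rₐ − 1/a)) = √(5.432e+20 · (2/6.382e+12 − 1/3.6831e+12)) m/s ≈ 4769 m/s = 4.769 km/s.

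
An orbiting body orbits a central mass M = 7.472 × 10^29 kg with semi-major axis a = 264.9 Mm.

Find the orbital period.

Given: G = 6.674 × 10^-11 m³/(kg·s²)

Convert to SI: a = 264.9 Mm = 2.649e+08 m.
GM = G · M = 6.674e-11 · 7.472e+29 = 4.98681e+19 m³/s².
Kepler's third law: T = 2π √(a³ / GM).
Substituting a = 2.649e+08 m and GM = 4.98681e+19 m³/s²:
T = 2π √((2.649e+08)³ / 4.98681e+19) s
T ≈ 3836 s = 1.066 hours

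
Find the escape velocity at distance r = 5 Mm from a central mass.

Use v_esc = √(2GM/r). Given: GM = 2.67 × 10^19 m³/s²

Convert to SI: r = 5 Mm = 5e+06 m.
Escape velocity comes from setting total energy to zero: ½v² − GM/r = 0 ⇒ v_esc = √(2GM / r).
v_esc = √(2 · 2.67e+19 / 5e+06) m/s ≈ 3.268e+06 m/s = 3268 km/s.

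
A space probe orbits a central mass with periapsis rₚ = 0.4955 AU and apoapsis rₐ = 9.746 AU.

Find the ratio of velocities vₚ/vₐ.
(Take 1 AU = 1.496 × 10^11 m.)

Convert to SI: rₚ = 0.4955 AU = 7.41268e+10 m; rₐ = 9.746 AU = 1.458e+12 m.
Conservation of angular momentum gives rₚvₚ = rₐvₐ, so vₚ/vₐ = rₐ/rₚ.
vₚ/vₐ = 1.458e+12 / 7.41268e+10 ≈ 19.67.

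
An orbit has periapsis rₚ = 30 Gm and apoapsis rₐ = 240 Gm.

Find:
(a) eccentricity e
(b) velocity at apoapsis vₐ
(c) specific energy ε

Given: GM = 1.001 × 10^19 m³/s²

Convert to SI: rₚ = 30 Gm = 3e+10 m; rₐ = 240 Gm = 2.4e+11 m.
(a) e = (rₐ − rₚ)/(rₐ + rₚ) = (2.4e+11 − 3e+10)/(2.4e+11 + 3e+10) ≈ 0.7778
(b) With a = (rₚ + rₐ)/2 = 1.35e+11 m, vₐ = √(GM (2/rₐ − 1/a)) = √(1.001e+19 · (2/2.4e+11 − 1/1.35e+11)) m/s ≈ 3044 m/s
(c) With a = (rₚ + rₐ)/2 = 1.35e+11 m, ε = −GM/(2a) = −1.001e+19/(2 · 1.35e+11) J/kg ≈ -3.707e+07 J/kg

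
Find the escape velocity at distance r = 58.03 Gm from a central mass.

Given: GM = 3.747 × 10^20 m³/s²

Convert to SI: r = 58.03 Gm = 5.803e+10 m.
Escape velocity comes from setting total energy to zero: ½v² − GM/r = 0 ⇒ v_esc = √(2GM / r).
v_esc = √(2 · 3.747e+20 / 5.803e+10) m/s ≈ 1.136e+05 m/s = 113.6 km/s.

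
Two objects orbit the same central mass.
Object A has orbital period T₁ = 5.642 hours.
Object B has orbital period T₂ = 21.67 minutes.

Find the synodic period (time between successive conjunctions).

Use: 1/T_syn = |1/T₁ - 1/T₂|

Convert to SI: T₁ = 5.642 hours = 20311.2 s; T₂ = 21.67 minutes = 1300.2 s.
T_syn = |T₁ · T₂ / (T₁ − T₂)|.
T_syn = |20311.2 · 1300.2 / (20311.2 − 1300.2)| s ≈ 1389 s = 23.15 minutes.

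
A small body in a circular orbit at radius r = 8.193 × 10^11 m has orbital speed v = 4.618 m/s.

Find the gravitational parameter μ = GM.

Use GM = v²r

For a circular orbit v² = GM/r, so GM = v² · r.
GM = (4.618)² · 8.193e+11 m³/s² ≈ 1.747e+13 m³/s² = 1.747 × 10^13 m³/s².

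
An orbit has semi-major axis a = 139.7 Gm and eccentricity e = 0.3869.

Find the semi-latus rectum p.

Convert to SI: a = 139.7 Gm = 1.397e+11 m.
p = a (1 − e²).
p = 1.397e+11 · (1 − (0.3869)²) = 1.397e+11 · 0.850308 ≈ 1.188e+11 m = 118.8 Gm.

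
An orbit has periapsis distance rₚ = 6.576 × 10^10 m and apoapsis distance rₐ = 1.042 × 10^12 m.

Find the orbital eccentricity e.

e = (rₐ − rₚ) / (rₐ + rₚ).
e = (1.042e+12 − 6.576e+10) / (1.042e+12 + 6.576e+10) = 9.7624e+11 / 1.10776e+12 ≈ 0.8813.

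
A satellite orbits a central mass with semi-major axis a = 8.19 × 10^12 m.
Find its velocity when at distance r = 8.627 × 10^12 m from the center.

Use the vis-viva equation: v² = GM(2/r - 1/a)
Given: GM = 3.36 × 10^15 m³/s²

Vis-viva: v = √(GM · (2/r − 1/a)).
2/r − 1/a = 2/8.627e+12 − 1/8.19e+12 = 1.0973e-13 m⁻¹.
v = √(3.36e+15 · 1.0973e-13) m/s ≈ 19.2 m/s = 19.2 m/s.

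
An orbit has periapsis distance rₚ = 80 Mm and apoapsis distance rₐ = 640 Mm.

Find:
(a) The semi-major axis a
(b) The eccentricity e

Convert to SI: rₚ = 80 Mm = 8e+07 m; rₐ = 640 Mm = 6.4e+08 m.
(a) a = (rₚ + rₐ) / 2 = (8e+07 + 6.4e+08) / 2 ≈ 3.6e+08 m = 360 Mm.
(b) e = (rₐ − rₚ) / (rₐ + rₚ) = (6.4e+08 − 8e+07) / (6.4e+08 + 8e+07) ≈ 0.7778.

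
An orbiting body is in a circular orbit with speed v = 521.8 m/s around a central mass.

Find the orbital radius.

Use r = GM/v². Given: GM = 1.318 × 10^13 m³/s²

For a circular orbit, v² = GM / r, so r = GM / v².
r = 1.318e+13 / (521.8)² m ≈ 4.841e+07 m = 48.41 Mm.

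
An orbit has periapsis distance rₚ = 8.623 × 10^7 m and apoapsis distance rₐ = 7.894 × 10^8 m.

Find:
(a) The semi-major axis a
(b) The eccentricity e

(a) a = (rₚ + rₐ) / 2 = (8.623e+07 + 7.894e+08) / 2 ≈ 4.378e+08 m = 4.378 × 10^8 m.
(b) e = (rₐ − rₚ) / (rₐ + rₚ) = (7.894e+08 − 8.623e+07) / (7.894e+08 + 8.623e+07) ≈ 0.803.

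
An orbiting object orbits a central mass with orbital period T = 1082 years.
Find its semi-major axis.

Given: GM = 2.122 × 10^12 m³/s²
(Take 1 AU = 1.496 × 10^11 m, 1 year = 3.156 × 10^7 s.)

Convert to SI: T = 1082 years = 3.41479e+10 s.
Invert Kepler's third law: a = (GM · T² / (4π²))^(1/3).
Substituting T = 3.41479e+10 s and GM = 2.122e+12 m³/s²:
a = (2.122e+12 · (3.41479e+10)² / (4π²))^(1/3) m
a ≈ 3.972e+10 m = 0.2655 AU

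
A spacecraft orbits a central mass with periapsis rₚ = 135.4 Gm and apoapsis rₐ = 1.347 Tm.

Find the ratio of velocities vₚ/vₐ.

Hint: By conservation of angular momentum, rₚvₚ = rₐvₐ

Convert to SI: rₚ = 135.4 Gm = 1.354e+11 m; rₐ = 1.347 Tm = 1.347e+12 m.
Conservation of angular momentum gives rₚvₚ = rₐvₐ, so vₚ/vₐ = rₐ/rₚ.
vₚ/vₐ = 1.347e+12 / 1.354e+11 ≈ 9.948.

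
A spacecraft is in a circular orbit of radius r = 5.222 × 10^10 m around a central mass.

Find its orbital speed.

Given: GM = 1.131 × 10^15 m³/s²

For a circular orbit, gravity supplies the centripetal force, so v = √(GM / r).
v = √(1.131e+15 / 5.222e+10) m/s ≈ 147.2 m/s = 147.2 m/s.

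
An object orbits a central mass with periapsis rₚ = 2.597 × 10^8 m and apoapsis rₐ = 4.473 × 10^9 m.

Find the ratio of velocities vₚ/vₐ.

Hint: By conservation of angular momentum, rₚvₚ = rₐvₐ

Conservation of angular momentum gives rₚvₚ = rₐvₐ, so vₚ/vₐ = rₐ/rₚ.
vₚ/vₐ = 4.473e+09 / 2.597e+08 ≈ 17.22.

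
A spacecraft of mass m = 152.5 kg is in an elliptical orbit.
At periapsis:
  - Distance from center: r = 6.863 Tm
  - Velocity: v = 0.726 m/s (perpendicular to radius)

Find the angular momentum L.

Convert to SI: r = 6.863 Tm = 6.863e+12 m.
Since v is perpendicular to r, L = m · v · r.
L = 152.5 · 0.726 · 6.863e+12 kg·m²/s ≈ 7.598e+14 kg·m²/s.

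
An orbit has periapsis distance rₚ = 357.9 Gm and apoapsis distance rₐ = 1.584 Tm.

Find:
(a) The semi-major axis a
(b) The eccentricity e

Convert to SI: rₚ = 357.9 Gm = 3.579e+11 m; rₐ = 1.584 Tm = 1.584e+12 m.
(a) a = (rₚ + rₐ) / 2 = (3.579e+11 + 1.584e+12) / 2 ≈ 9.71e+11 m = 971 Gm.
(b) e = (rₐ − rₚ) / (rₐ + rₚ) = (1.584e+12 − 3.579e+11) / (1.584e+12 + 3.579e+11) ≈ 0.6314.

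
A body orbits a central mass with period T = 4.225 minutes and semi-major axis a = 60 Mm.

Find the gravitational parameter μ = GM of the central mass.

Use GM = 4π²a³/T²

Convert to SI: T = 4.225 minutes = 253.5 s; a = 60 Mm = 6e+07 m.
GM = 4π² · a³ / T².
GM = 4π² · (6e+07)³ / (253.5)² m³/s² ≈ 1.327e+20 m³/s² = 1.327 × 10^20 m³/s².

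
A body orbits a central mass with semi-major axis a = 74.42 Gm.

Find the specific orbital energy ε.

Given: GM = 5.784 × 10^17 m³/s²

Convert to SI: a = 74.42 Gm = 7.442e+10 m.
ε = −GM / (2a).
ε = −5.784e+17 / (2 · 7.442e+10) J/kg ≈ -3.886e+06 J/kg = -3.886 MJ/kg.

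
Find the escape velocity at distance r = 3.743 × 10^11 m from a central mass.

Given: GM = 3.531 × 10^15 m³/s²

Escape velocity comes from setting total energy to zero: ½v² − GM/r = 0 ⇒ v_esc = √(2GM / r).
v_esc = √(2 · 3.531e+15 / 3.743e+11) m/s ≈ 137.4 m/s = 137.4 m/s.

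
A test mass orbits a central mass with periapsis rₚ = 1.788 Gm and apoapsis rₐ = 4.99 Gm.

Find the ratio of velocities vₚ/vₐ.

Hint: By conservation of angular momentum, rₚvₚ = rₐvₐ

Convert to SI: rₚ = 1.788 Gm = 1.788e+09 m; rₐ = 4.99 Gm = 4.99e+09 m.
Conservation of angular momentum gives rₚvₚ = rₐvₐ, so vₚ/vₐ = rₐ/rₚ.
vₚ/vₐ = 4.99e+09 / 1.788e+09 ≈ 2.791.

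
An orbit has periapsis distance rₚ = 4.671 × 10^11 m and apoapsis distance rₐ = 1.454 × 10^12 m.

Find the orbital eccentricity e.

e = (rₐ − rₚ) / (rₐ + rₚ).
e = (1.454e+12 − 4.671e+11) / (1.454e+12 + 4.671e+11) = 9.869e+11 / 1.9211e+12 ≈ 0.5137.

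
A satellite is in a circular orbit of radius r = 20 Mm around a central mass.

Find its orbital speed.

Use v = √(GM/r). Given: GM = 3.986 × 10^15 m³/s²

Convert to SI: r = 20 Mm = 2e+07 m.
For a circular orbit, gravity supplies the centripetal force, so v = √(GM / r).
v = √(3.986e+15 / 2e+07) m/s ≈ 1.412e+04 m/s = 14.12 km/s.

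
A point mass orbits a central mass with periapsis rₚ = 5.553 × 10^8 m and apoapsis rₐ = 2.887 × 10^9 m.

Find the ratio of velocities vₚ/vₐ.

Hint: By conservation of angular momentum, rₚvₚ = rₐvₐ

Conservation of angular momentum gives rₚvₚ = rₐvₐ, so vₚ/vₐ = rₐ/rₚ.
vₚ/vₐ = 2.887e+09 / 5.553e+08 ≈ 5.199.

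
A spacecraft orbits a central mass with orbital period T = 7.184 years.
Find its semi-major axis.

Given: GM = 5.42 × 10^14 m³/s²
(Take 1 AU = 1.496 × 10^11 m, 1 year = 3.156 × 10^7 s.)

Convert to SI: T = 7.184 years = 2.26727e+08 s.
Invert Kepler's third law: a = (GM · T² / (4π²))^(1/3).
Substituting T = 2.26727e+08 s and GM = 5.42e+14 m³/s²:
a = (5.42e+14 · (2.26727e+08)² / (4π²))^(1/3) m
a ≈ 8.903e+09 m = 0.05951 AU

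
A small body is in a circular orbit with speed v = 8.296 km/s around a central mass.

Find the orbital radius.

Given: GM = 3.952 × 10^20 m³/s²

Convert to SI: v = 8.296 km/s = 8296 m/s.
For a circular orbit, v² = GM / r, so r = GM / v².
r = 3.952e+20 / (8296)² m ≈ 5.742e+12 m = 5.742 Tm.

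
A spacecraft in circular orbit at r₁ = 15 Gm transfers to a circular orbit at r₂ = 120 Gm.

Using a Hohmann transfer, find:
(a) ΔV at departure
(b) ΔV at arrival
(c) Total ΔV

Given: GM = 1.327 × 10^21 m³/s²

Convert to SI: r₁ = 15 Gm = 1.5e+10 m; r₂ = 120 Gm = 1.2e+11 m.
Transfer semi-major axis: a_t = (r₁ + r₂)/2 = (1.5e+10 + 1.2e+11)/2 = 6.75e+10 m.
Circular speeds: v₁ = √(GM/r₁) = 297433 m/s, v₂ = √(GM/r₂) = 105159 m/s.
Transfer speeds (vis-viva v² = GM(2/r − 1/a_t)): v₁ᵗ = 396578 m/s, v₂ᵗ = 49572.2 m/s.
(a) ΔV₁ = |v₁ᵗ − v₁| ≈ 9.914e+04 m/s = 99.14 km/s.
(b) ΔV₂ = |v₂ − v₂ᵗ| ≈ 5.559e+04 m/s = 55.59 km/s.
(c) ΔV_total = ΔV₁ + ΔV₂ ≈ 1.547e+05 m/s = 154.7 km/s.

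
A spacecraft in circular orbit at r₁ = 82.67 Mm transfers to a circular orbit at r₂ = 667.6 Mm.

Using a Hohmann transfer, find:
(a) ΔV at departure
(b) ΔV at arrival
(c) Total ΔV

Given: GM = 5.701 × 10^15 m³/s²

Convert to SI: r₁ = 82.67 Mm = 8.267e+07 m; r₂ = 667.6 Mm = 6.676e+08 m.
Transfer semi-major axis: a_t = (r₁ + r₂)/2 = (8.267e+07 + 6.676e+08)/2 = 3.75135e+08 m.
Circular speeds: v₁ = √(GM/r₁) = 8304.27 m/s, v₂ = √(GM/r₂) = 2922.25 m/s.
Transfer speeds (vis-viva v² = GM(2/r − 1/a_t)): v₁ᵗ = 11078.1 m/s, v₂ᵗ = 1371.82 m/s.
(a) ΔV₁ = |v₁ᵗ − v₁| ≈ 2774 m/s = 2.774 km/s.
(b) ΔV₂ = |v₂ − v₂ᵗ| ≈ 1550 m/s = 1.55 km/s.
(c) ΔV_total = ΔV₁ + ΔV₂ ≈ 4324 m/s = 4.324 km/s.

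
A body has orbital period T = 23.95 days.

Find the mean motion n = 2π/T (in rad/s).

Convert to SI: T = 23.95 days = 2.06928e+06 s.
n = 2π / T.
n = 2π / 2.06928e+06 s ≈ 3.036e-06 rad/s.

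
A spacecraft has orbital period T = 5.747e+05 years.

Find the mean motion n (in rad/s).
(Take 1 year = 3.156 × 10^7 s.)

Convert to SI: T = 5.747e+05 years = 1.81375e+13 s.
n = 2π / T.
n = 2π / 1.81375e+13 s ≈ 3.464e-13 rad/s.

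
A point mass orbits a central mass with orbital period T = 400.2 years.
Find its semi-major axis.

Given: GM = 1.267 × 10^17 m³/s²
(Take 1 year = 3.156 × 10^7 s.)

Convert to SI: T = 400.2 years = 1.26303e+10 s.
Invert Kepler's third law: a = (GM · T² / (4π²))^(1/3).
Substituting T = 1.26303e+10 s and GM = 1.267e+17 m³/s²:
a = (1.267e+17 · (1.26303e+10)² / (4π²))^(1/3) m
a ≈ 8e+11 m = 800 Gm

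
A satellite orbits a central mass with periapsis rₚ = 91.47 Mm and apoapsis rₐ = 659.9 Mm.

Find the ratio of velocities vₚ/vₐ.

Convert to SI: rₚ = 91.47 Mm = 9.147e+07 m; rₐ = 659.9 Mm = 6.599e+08 m.
Conservation of angular momentum gives rₚvₚ = rₐvₐ, so vₚ/vₐ = rₐ/rₚ.
vₚ/vₐ = 6.599e+08 / 9.147e+07 ≈ 7.214.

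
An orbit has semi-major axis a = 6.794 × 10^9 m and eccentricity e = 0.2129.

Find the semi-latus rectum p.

p = a (1 − e²).
p = 6.794e+09 · (1 − (0.2129)²) = 6.794e+09 · 0.954674 ≈ 6.486e+09 m = 6.486 × 10^9 m.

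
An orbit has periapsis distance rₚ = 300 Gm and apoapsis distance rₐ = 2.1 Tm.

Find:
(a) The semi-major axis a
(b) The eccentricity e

Convert to SI: rₚ = 300 Gm = 3e+11 m; rₐ = 2.1 Tm = 2.1e+12 m.
(a) a = (rₚ + rₐ) / 2 = (3e+11 + 2.1e+12) / 2 ≈ 1.2e+12 m = 1.2 Tm.
(b) e = (rₐ − rₚ) / (rₐ + rₚ) = (2.1e+12 − 3e+11) / (2.1e+12 + 3e+11) ≈ 0.75.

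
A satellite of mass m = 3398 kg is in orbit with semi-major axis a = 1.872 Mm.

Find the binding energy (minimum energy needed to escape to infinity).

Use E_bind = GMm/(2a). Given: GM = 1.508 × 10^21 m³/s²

Convert to SI: a = 1.872 Mm = 1.872e+06 m.
Total orbital energy is E = −GMm/(2a); binding energy is E_bind = −E = GMm/(2a).
E_bind = 1.508e+21 · 3398 / (2 · 1.872e+06) J ≈ 1.369e+18 J = 1.369 EJ.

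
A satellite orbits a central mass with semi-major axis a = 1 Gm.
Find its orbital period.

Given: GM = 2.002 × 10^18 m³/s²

Convert to SI: a = 1 Gm = 1e+09 m.
Kepler's third law: T = 2π √(a³ / GM).
Substituting a = 1e+09 m and GM = 2.002e+18 m³/s²:
T = 2π √((1e+09)³ / 2.002e+18) s
T ≈ 1.404e+05 s = 1.625 days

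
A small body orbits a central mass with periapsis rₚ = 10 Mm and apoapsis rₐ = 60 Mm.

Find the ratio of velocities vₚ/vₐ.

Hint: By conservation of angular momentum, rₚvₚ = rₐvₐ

Convert to SI: rₚ = 10 Mm = 1e+07 m; rₐ = 60 Mm = 6e+07 m.
Conservation of angular momentum gives rₚvₚ = rₐvₐ, so vₚ/vₐ = rₐ/rₚ.
vₚ/vₐ = 6e+07 / 1e+07 ≈ 6.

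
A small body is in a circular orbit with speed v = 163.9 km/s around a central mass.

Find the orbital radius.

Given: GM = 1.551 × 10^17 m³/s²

Convert to SI: v = 163.9 km/s = 163900 m/s.
For a circular orbit, v² = GM / r, so r = GM / v².
r = 1.551e+17 / (163900)² m ≈ 5.774e+06 m = 5.774 × 10^6 m.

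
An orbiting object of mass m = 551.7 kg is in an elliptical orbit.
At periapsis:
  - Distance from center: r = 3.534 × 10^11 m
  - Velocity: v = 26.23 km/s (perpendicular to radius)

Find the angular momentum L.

Convert to SI: v = 26.23 km/s = 26230 m/s.
Since v is perpendicular to r, L = m · v · r.
L = 551.7 · 26230 · 3.534e+11 kg·m²/s ≈ 5.114e+18 kg·m²/s.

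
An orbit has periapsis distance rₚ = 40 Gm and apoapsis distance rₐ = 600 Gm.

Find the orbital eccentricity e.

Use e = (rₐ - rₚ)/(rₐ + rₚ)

Convert to SI: rₚ = 40 Gm = 4e+10 m; rₐ = 600 Gm = 6e+11 m.
e = (rₐ − rₚ) / (rₐ + rₚ).
e = (6e+11 − 4e+10) / (6e+11 + 4e+10) = 5.6e+11 / 6.4e+11 ≈ 0.875.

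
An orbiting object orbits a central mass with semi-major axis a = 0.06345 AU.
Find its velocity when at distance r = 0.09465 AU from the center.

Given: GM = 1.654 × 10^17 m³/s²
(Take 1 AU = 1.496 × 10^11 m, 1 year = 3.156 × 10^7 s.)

Convert to SI: a = 0.06345 AU = 9.49212e+09 m; r = 0.09465 AU = 1.41596e+10 m.
Vis-viva: v = √(GM · (2/r − 1/a)).
2/r − 1/a = 2/1.41596e+10 − 1/9.49212e+09 = 3.5896e-11 m⁻¹.
v = √(1.654e+17 · 3.5896e-11) m/s ≈ 2437 m/s = 0.514 AU/year.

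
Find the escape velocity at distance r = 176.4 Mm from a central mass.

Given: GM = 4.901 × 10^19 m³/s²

Convert to SI: r = 176.4 Mm = 1.764e+08 m.
Escape velocity comes from setting total energy to zero: ½v² − GM/r = 0 ⇒ v_esc = √(2GM / r).
v_esc = √(2 · 4.901e+19 / 1.764e+08) m/s ≈ 7.454e+05 m/s = 745.4 km/s.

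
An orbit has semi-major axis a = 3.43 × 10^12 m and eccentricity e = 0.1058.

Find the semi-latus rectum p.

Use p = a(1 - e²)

p = a (1 − e²).
p = 3.43e+12 · (1 − (0.1058)²) = 3.43e+12 · 0.988806 ≈ 3.392e+12 m = 3.392 × 10^12 m.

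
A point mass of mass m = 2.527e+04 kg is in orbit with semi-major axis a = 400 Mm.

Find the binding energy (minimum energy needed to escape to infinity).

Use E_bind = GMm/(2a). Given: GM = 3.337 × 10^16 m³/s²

Convert to SI: a = 400 Mm = 4e+08 m.
Total orbital energy is E = −GMm/(2a); binding energy is E_bind = −E = GMm/(2a).
E_bind = 3.337e+16 · 2.527e+04 / (2 · 4e+08) J ≈ 1.054e+12 J = 1.054 TJ.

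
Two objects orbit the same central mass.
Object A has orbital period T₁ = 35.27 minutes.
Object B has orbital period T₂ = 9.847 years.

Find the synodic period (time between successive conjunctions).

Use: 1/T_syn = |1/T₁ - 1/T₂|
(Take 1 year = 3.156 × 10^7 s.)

Convert to SI: T₁ = 35.27 minutes = 2116.2 s; T₂ = 9.847 years = 3.10771e+08 s.
T_syn = |T₁ · T₂ / (T₁ − T₂)|.
T_syn = |2116.2 · 3.10771e+08 / (2116.2 − 3.10771e+08)| s ≈ 2116 s = 35.27 minutes.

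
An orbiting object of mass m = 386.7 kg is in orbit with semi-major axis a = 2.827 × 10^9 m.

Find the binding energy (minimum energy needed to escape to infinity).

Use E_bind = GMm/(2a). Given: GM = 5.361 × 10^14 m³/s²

Total orbital energy is E = −GMm/(2a); binding energy is E_bind = −E = GMm/(2a).
E_bind = 5.361e+14 · 386.7 / (2 · 2.827e+09) J ≈ 3.667e+07 J = 36.67 MJ.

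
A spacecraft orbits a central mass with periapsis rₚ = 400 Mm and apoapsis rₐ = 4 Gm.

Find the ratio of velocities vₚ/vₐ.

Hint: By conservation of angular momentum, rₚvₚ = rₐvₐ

Convert to SI: rₚ = 400 Mm = 4e+08 m; rₐ = 4 Gm = 4e+09 m.
Conservation of angular momentum gives rₚvₚ = rₐvₐ, so vₚ/vₐ = rₐ/rₚ.
vₚ/vₐ = 4e+09 / 4e+08 ≈ 10.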